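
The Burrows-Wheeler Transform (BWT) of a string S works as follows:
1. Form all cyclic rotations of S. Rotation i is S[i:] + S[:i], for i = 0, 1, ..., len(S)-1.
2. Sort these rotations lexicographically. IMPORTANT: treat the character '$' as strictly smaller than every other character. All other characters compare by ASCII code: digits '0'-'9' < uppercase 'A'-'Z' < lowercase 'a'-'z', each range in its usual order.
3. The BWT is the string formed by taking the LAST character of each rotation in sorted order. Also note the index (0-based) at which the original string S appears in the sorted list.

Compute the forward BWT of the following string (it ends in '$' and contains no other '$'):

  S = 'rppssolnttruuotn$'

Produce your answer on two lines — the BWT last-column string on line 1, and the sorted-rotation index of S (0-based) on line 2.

All 17 rotations (rotation i = S[i:]+S[:i]):
  rot[0] = rppssolnttruuotn$
  rot[1] = ppssolnttruuotn$r
  rot[2] = pssolnttruuotn$rp
  rot[3] = ssolnttruuotn$rpp
  rot[4] = solnttruuotn$rpps
  rot[5] = olnttruuotn$rppss
  rot[6] = lnttruuotn$rppsso
  rot[7] = nttruuotn$rppssol
  rot[8] = ttruuotn$rppssoln
  rot[9] = truuotn$rppssolnt
  rot[10] = ruuotn$rppssolntt
  rot[11] = uuotn$rppssolnttr
  rot[12] = uotn$rppssolnttru
  rot[13] = otn$rppssolnttruu
  rot[14] = tn$rppssolnttruuo
  rot[15] = n$rppssolnttruuot
  rot[16] = $rppssolnttruuotn
Sorted (with $ < everything):
  sorted[0] = $rppssolnttruuotn  (last char: 'n')
  sorted[1] = lnttruuotn$rppsso  (last char: 'o')
  sorted[2] = n$rppssolnttruuot  (last char: 't')
  sorted[3] = nttruuotn$rppssol  (last char: 'l')
  sorted[4] = olnttruuotn$rppss  (last char: 's')
  sorted[5] = otn$rppssolnttruu  (last char: 'u')
  sorted[6] = ppssolnttruuotn$r  (last char: 'r')
  sorted[7] = pssolnttruuotn$rp  (last char: 'p')
  sorted[8] = rppssolnttruuotn$  (last char: '$')
  sorted[9] = ruuotn$rppssolntt  (last char: 't')
  sorted[10] = solnttruuotn$rpps  (last char: 's')
  sorted[11] = ssolnttruuotn$rpp  (last char: 'p')
  sorted[12] = tn$rppssolnttruuo  (last char: 'o')
  sorted[13] = truuotn$rppssolnt  (last char: 't')
  sorted[14] = ttruuotn$rppssoln  (last char: 'n')
  sorted[15] = uotn$rppssolnttru  (last char: 'u')
  sorted[16] = uuotn$rppssolnttr  (last char: 'r')
Last column: notlsurp$tspotnur
Original string S is at sorted index 8

Answer: notlsurp$tspotnur
8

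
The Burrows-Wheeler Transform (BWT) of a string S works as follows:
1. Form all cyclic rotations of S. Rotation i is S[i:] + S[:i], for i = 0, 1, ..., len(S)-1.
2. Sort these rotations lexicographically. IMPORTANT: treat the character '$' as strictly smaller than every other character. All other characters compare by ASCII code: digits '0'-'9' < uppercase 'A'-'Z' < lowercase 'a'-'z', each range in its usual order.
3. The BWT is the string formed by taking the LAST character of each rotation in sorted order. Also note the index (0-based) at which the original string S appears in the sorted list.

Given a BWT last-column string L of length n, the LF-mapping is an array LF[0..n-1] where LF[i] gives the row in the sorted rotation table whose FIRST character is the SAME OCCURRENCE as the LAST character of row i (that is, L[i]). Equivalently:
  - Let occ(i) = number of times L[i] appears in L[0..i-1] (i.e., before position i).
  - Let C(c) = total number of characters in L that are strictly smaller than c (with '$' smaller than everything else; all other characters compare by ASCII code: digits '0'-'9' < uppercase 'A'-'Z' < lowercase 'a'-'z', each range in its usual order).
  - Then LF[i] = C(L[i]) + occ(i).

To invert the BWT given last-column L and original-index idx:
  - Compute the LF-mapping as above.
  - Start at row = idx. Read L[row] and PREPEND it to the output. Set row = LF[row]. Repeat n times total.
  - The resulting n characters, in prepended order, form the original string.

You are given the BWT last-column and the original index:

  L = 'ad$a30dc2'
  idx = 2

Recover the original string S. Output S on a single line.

LF mapping: 4 7 0 5 3 1 8 6 2
Walk LF starting at row 2, prepending L[row]:
  step 1: row=2, L[2]='$', prepend. Next row=LF[2]=0
  step 2: row=0, L[0]='a', prepend. Next row=LF[0]=4
  step 3: row=4, L[4]='3', prepend. Next row=LF[4]=3
  step 4: row=3, L[3]='a', prepend. Next row=LF[3]=5
  step 5: row=5, L[5]='0', prepend. Next row=LF[5]=1
  step 6: row=1, L[1]='d', prepend. Next row=LF[1]=7
  step 7: row=7, L[7]='c', prepend. Next row=LF[7]=6
  step 8: row=6, L[6]='d', prepend. Next row=LF[6]=8
  step 9: row=8, L[8]='2', prepend. Next row=LF[8]=2
Reversed output: 2dcd0a3a$

Answer: 2dcd0a3a$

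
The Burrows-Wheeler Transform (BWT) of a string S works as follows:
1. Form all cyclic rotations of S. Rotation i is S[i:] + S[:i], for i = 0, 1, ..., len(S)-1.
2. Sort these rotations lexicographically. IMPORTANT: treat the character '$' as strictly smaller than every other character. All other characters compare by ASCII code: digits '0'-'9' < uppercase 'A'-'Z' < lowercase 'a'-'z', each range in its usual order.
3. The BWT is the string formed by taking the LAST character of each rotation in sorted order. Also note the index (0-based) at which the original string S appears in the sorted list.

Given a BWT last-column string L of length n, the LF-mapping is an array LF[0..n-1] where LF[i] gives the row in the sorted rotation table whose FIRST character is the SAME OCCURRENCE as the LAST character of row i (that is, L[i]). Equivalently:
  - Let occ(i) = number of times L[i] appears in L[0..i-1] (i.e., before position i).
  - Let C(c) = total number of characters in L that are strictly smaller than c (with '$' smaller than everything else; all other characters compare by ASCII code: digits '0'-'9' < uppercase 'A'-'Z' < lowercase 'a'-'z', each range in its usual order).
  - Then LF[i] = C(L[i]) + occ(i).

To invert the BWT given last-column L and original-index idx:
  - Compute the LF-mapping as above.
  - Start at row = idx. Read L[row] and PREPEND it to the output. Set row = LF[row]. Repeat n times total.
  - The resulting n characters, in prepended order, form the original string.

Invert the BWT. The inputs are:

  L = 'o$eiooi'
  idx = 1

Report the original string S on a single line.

Answer: eiiooo$

Derivation:
LF mapping: 4 0 1 2 5 6 3
Walk LF starting at row 1, prepending L[row]:
  step 1: row=1, L[1]='$', prepend. Next row=LF[1]=0
  step 2: row=0, L[0]='o', prepend. Next row=LF[0]=4
  step 3: row=4, L[4]='o', prepend. Next row=LF[4]=5
  step 4: row=5, L[5]='o', prepend. Next row=LF[5]=6
  step 5: row=6, L[6]='i', prepend. Next row=LF[6]=3
  step 6: row=3, L[3]='i', prepend. Next row=LF[3]=2
  step 7: row=2, L[2]='e', prepend. Next row=LF[2]=1
Reversed output: eiiooo$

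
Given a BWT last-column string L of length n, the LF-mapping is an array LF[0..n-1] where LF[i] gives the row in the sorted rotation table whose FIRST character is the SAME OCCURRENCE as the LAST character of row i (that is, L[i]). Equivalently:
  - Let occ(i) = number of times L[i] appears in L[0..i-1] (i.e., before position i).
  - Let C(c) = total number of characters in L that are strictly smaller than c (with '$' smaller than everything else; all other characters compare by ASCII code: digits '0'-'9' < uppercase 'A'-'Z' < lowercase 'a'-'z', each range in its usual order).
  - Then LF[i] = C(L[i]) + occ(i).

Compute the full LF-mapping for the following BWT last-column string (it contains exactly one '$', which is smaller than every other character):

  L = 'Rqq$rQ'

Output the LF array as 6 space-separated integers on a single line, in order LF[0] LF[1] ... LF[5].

Answer: 2 3 4 0 5 1

Derivation:
Char counts: '$':1, 'Q':1, 'R':1, 'q':2, 'r':1
C (first-col start): C('$')=0, C('Q')=1, C('R')=2, C('q')=3, C('r')=5
L[0]='R': occ=0, LF[0]=C('R')+0=2+0=2
L[1]='q': occ=0, LF[1]=C('q')+0=3+0=3
L[2]='q': occ=1, LF[2]=C('q')+1=3+1=4
L[3]='$': occ=0, LF[3]=C('$')+0=0+0=0
L[4]='r': occ=0, LF[4]=C('r')+0=5+0=5
L[5]='Q': occ=0, LF[5]=C('Q')+0=1+0=1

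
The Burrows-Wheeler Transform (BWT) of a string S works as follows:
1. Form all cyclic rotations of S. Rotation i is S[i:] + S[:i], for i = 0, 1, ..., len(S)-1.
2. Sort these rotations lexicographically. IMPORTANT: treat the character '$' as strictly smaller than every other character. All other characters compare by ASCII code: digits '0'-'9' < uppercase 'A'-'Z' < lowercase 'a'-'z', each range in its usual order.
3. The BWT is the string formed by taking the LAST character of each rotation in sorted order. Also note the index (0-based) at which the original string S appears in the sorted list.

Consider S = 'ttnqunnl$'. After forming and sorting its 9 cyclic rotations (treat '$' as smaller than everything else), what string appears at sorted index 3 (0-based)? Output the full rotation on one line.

All 9 rotations (rotation i = S[i:]+S[:i]):
  rot[0] = ttnqunnl$
  rot[1] = tnqunnl$t
  rot[2] = nqunnl$tt
  rot[3] = qunnl$ttn
  rot[4] = unnl$ttnq
  rot[5] = nnl$ttnqu
  rot[6] = nl$ttnqun
  rot[7] = l$ttnqunn
  rot[8] = $ttnqunnl
Sorted (with $ < everything):
  sorted[0] = $ttnqunnl
  sorted[1] = l$ttnqunn
  sorted[2] = nl$ttnqun
  sorted[3] = nnl$ttnqu
  sorted[4] = nqunnl$tt
  sorted[5] = qunnl$ttn
  sorted[6] = tnqunnl$t
  sorted[7] = ttnqunnl$
  sorted[8] = unnl$ttnq
sorted[3] = nnl$ttnqu

Answer: nnl$ttnqu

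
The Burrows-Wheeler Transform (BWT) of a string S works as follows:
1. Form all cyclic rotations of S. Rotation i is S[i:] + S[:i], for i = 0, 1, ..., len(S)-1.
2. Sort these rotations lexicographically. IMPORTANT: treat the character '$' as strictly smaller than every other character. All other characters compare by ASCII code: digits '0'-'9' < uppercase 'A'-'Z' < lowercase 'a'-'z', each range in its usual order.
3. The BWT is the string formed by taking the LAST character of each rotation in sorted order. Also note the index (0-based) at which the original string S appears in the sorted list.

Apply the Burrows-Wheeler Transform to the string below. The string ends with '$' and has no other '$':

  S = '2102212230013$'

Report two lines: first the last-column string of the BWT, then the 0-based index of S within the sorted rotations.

All 14 rotations (rotation i = S[i:]+S[:i]):
  rot[0] = 2102212230013$
  rot[1] = 102212230013$2
  rot[2] = 02212230013$21
  rot[3] = 2212230013$210
  rot[4] = 212230013$2102
  rot[5] = 12230013$21022
  rot[6] = 2230013$210221
  rot[7] = 230013$2102212
  rot[8] = 30013$21022122
  rot[9] = 0013$210221223
  rot[10] = 013$2102212230
  rot[11] = 13$21022122300
  rot[12] = 3$210221223001
  rot[13] = $2102212230013
Sorted (with $ < everything):
  sorted[0] = $2102212230013  (last char: '3')
  sorted[1] = 0013$210221223  (last char: '3')
  sorted[2] = 013$2102212230  (last char: '0')
  sorted[3] = 02212230013$21  (last char: '1')
  sorted[4] = 102212230013$2  (last char: '2')
  sorted[5] = 12230013$21022  (last char: '2')
  sorted[6] = 13$21022122300  (last char: '0')
  sorted[7] = 2102212230013$  (last char: '$')
  sorted[8] = 212230013$2102  (last char: '2')
  sorted[9] = 2212230013$210  (last char: '0')
  sorted[10] = 2230013$210221  (last char: '1')
  sorted[11] = 230013$2102212  (last char: '2')
  sorted[12] = 3$210221223001  (last char: '1')
  sorted[13] = 30013$21022122  (last char: '2')
Last column: 3301220$201212
Original string S is at sorted index 7

Answer: 3301220$201212
7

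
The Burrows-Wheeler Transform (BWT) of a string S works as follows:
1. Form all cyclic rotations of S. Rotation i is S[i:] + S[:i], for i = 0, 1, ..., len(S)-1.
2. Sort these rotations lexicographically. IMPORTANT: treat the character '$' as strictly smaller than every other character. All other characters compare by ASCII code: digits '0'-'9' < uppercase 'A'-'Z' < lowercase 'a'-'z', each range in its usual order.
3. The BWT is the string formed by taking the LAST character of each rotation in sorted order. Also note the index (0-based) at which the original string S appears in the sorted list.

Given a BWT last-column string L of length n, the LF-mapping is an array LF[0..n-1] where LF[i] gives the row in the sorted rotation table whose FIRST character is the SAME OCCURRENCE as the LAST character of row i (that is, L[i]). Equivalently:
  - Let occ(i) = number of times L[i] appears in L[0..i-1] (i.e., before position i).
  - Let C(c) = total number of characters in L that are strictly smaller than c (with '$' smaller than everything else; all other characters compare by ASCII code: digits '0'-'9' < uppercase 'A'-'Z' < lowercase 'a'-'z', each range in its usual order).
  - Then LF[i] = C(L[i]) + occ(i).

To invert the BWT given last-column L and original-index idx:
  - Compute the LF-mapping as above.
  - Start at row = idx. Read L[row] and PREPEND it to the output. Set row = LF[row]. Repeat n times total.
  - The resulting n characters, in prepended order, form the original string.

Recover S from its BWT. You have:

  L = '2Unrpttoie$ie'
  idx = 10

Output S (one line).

Answer: repetitionU2$

Derivation:
LF mapping: 1 2 7 10 9 11 12 8 5 3 0 6 4
Walk LF starting at row 10, prepending L[row]:
  step 1: row=10, L[10]='$', prepend. Next row=LF[10]=0
  step 2: row=0, L[0]='2', prepend. Next row=LF[0]=1
  step 3: row=1, L[1]='U', prepend. Next row=LF[1]=2
  step 4: row=2, L[2]='n', prepend. Next row=LF[2]=7
  step 5: row=7, L[7]='o', prepend. Next row=LF[7]=8
  step 6: row=8, L[8]='i', prepend. Next row=LF[8]=5
  step 7: row=5, L[5]='t', prepend. Next row=LF[5]=11
  step 8: row=11, L[11]='i', prepend. Next row=LF[11]=6
  step 9: row=6, L[6]='t', prepend. Next row=LF[6]=12
  step 10: row=12, L[12]='e', prepend. Next row=LF[12]=4
  step 11: row=4, L[4]='p', prepend. Next row=LF[4]=9
  step 12: row=9, L[9]='e', prepend. Next row=LF[9]=3
  step 13: row=3, L[3]='r', prepend. Next row=LF[3]=10
Reversed output: repetitionU2$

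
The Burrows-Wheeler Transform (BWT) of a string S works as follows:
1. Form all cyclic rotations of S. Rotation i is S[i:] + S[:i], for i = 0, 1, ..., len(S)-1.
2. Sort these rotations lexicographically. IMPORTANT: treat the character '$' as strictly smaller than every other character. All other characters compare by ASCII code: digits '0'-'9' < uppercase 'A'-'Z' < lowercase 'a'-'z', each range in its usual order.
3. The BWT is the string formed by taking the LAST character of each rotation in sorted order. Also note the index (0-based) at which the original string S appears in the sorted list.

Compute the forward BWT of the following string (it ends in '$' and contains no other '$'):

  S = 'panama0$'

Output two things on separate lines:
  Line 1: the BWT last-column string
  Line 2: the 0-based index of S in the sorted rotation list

Answer: 0amnpaa$
7

Derivation:
All 8 rotations (rotation i = S[i:]+S[:i]):
  rot[0] = panama0$
  rot[1] = anama0$p
  rot[2] = nama0$pa
  rot[3] = ama0$pan
  rot[4] = ma0$pana
  rot[5] = a0$panam
  rot[6] = 0$panama
  rot[7] = $panama0
Sorted (with $ < everything):
  sorted[0] = $panama0  (last char: '0')
  sorted[1] = 0$panama  (last char: 'a')
  sorted[2] = a0$panam  (last char: 'm')
  sorted[3] = ama0$pan  (last char: 'n')
  sorted[4] = anama0$p  (last char: 'p')
  sorted[5] = ma0$pana  (last char: 'a')
  sorted[6] = nama0$pa  (last char: 'a')
  sorted[7] = panama0$  (last char: '$')
Last column: 0amnpaa$
Original string S is at sorted index 7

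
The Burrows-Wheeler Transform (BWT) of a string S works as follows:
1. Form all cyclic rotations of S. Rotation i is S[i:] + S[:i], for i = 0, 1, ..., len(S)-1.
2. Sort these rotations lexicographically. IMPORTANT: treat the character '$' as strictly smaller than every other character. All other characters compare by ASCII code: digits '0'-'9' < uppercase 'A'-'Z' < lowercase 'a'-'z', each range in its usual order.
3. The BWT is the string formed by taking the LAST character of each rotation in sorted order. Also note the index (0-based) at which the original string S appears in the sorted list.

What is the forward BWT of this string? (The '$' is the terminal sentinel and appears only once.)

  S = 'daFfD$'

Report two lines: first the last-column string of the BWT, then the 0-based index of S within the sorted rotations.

All 6 rotations (rotation i = S[i:]+S[:i]):
  rot[0] = daFfD$
  rot[1] = aFfD$d
  rot[2] = FfD$da
  rot[3] = fD$daF
  rot[4] = D$daFf
  rot[5] = $daFfD
Sorted (with $ < everything):
  sorted[0] = $daFfD  (last char: 'D')
  sorted[1] = D$daFf  (last char: 'f')
  sorted[2] = FfD$da  (last char: 'a')
  sorted[3] = aFfD$d  (last char: 'd')
  sorted[4] = daFfD$  (last char: '$')
  sorted[5] = fD$daF  (last char: 'F')
Last column: Dfad$F
Original string S is at sorted index 4

Answer: Dfad$F
4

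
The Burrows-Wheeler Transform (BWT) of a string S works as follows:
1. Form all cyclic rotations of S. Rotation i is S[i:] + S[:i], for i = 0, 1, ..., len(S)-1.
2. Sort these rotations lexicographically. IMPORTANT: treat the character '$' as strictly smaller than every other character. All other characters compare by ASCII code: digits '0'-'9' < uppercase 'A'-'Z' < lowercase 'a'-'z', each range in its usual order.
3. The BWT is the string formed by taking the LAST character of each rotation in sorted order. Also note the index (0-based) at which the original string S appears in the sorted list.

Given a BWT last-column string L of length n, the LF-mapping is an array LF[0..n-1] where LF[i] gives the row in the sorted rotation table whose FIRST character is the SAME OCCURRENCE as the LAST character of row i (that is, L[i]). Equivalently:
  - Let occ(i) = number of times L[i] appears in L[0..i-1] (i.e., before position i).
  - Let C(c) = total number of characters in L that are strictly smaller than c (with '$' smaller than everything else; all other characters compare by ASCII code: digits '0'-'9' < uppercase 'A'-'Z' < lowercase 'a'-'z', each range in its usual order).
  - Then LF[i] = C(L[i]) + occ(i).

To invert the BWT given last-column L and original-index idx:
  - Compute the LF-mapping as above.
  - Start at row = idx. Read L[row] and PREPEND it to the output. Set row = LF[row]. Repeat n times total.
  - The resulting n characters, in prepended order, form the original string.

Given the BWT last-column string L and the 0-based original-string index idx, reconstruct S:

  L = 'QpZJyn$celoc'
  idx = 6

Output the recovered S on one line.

LF mapping: 2 10 3 1 11 8 0 4 6 7 9 5
Walk LF starting at row 6, prepending L[row]:
  step 1: row=6, L[6]='$', prepend. Next row=LF[6]=0
  step 2: row=0, L[0]='Q', prepend. Next row=LF[0]=2
  step 3: row=2, L[2]='Z', prepend. Next row=LF[2]=3
  step 4: row=3, L[3]='J', prepend. Next row=LF[3]=1
  step 5: row=1, L[1]='p', prepend. Next row=LF[1]=10
  step 6: row=10, L[10]='o', prepend. Next row=LF[10]=9
  step 7: row=9, L[9]='l', prepend. Next row=LF[9]=7
  step 8: row=7, L[7]='c', prepend. Next row=LF[7]=4
  step 9: row=4, L[4]='y', prepend. Next row=LF[4]=11
  step 10: row=11, L[11]='c', prepend. Next row=LF[11]=5
  step 11: row=5, L[5]='n', prepend. Next row=LF[5]=8
  step 12: row=8, L[8]='e', prepend. Next row=LF[8]=6
Reversed output: encyclopJZQ$

Answer: encyclopJZQ$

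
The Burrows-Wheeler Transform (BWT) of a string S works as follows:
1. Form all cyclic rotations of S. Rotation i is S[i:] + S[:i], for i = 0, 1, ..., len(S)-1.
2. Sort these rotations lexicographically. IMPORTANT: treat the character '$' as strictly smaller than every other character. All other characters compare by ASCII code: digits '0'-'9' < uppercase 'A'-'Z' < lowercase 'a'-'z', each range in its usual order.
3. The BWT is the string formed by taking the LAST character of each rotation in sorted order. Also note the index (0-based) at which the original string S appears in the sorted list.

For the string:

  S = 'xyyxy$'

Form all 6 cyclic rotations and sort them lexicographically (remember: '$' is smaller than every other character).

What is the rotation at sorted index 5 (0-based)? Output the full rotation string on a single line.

Answer: yyxy$x

Derivation:
All 6 rotations (rotation i = S[i:]+S[:i]):
  rot[0] = xyyxy$
  rot[1] = yyxy$x
  rot[2] = yxy$xy
  rot[3] = xy$xyy
  rot[4] = y$xyyx
  rot[5] = $xyyxy
Sorted (with $ < everything):
  sorted[0] = $xyyxy
  sorted[1] = xy$xyy
  sorted[2] = xyyxy$
  sorted[3] = y$xyyx
  sorted[4] = yxy$xy
  sorted[5] = yyxy$x
sorted[5] = yyxy$x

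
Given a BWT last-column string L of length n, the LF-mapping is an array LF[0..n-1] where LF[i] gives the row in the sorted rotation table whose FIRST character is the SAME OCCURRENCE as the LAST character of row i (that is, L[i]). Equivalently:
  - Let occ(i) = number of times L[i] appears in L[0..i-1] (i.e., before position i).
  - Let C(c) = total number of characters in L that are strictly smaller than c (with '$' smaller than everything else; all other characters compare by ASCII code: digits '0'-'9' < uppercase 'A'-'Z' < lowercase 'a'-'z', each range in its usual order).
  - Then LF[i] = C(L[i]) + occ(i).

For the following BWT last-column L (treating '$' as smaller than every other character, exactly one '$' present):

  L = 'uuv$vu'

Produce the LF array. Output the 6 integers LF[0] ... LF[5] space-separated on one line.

Answer: 1 2 4 0 5 3

Derivation:
Char counts: '$':1, 'u':3, 'v':2
C (first-col start): C('$')=0, C('u')=1, C('v')=4
L[0]='u': occ=0, LF[0]=C('u')+0=1+0=1
L[1]='u': occ=1, LF[1]=C('u')+1=1+1=2
L[2]='v': occ=0, LF[2]=C('v')+0=4+0=4
L[3]='$': occ=0, LF[3]=C('$')+0=0+0=0
L[4]='v': occ=1, LF[4]=C('v')+1=4+1=5
L[5]='u': occ=2, LF[5]=C('u')+2=1+2=3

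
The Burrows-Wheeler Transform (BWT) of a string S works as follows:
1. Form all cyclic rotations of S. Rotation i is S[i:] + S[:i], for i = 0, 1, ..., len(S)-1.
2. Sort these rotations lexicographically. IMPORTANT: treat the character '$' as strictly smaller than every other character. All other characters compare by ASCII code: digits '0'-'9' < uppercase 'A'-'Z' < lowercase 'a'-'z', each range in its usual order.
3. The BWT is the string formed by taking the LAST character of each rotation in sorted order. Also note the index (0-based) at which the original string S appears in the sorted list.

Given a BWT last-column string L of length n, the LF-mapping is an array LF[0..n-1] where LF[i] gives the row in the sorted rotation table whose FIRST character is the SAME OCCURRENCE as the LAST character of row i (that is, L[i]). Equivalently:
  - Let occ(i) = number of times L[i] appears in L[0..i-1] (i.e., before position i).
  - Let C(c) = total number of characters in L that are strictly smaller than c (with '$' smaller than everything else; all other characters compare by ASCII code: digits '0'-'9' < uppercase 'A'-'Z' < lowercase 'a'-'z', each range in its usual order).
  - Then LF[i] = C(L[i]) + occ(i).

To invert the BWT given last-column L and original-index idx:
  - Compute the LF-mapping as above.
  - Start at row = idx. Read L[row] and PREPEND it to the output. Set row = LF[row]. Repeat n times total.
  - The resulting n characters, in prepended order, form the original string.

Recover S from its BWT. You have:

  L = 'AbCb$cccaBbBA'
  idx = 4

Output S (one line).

LF mapping: 1 7 5 8 0 10 11 12 6 3 9 4 2
Walk LF starting at row 4, prepending L[row]:
  step 1: row=4, L[4]='$', prepend. Next row=LF[4]=0
  step 2: row=0, L[0]='A', prepend. Next row=LF[0]=1
  step 3: row=1, L[1]='b', prepend. Next row=LF[1]=7
  step 4: row=7, L[7]='c', prepend. Next row=LF[7]=12
  step 5: row=12, L[12]='A', prepend. Next row=LF[12]=2
  step 6: row=2, L[2]='C', prepend. Next row=LF[2]=5
  step 7: row=5, L[5]='c', prepend. Next row=LF[5]=10
  step 8: row=10, L[10]='b', prepend. Next row=LF[10]=9
  step 9: row=9, L[9]='B', prepend. Next row=LF[9]=3
  step 10: row=3, L[3]='b', prepend. Next row=LF[3]=8
  step 11: row=8, L[8]='a', prepend. Next row=LF[8]=6
  step 12: row=6, L[6]='c', prepend. Next row=LF[6]=11
  step 13: row=11, L[11]='B', prepend. Next row=LF[11]=4
Reversed output: BcabBbcCAcbA$

Answer: BcabBbcCAcbA$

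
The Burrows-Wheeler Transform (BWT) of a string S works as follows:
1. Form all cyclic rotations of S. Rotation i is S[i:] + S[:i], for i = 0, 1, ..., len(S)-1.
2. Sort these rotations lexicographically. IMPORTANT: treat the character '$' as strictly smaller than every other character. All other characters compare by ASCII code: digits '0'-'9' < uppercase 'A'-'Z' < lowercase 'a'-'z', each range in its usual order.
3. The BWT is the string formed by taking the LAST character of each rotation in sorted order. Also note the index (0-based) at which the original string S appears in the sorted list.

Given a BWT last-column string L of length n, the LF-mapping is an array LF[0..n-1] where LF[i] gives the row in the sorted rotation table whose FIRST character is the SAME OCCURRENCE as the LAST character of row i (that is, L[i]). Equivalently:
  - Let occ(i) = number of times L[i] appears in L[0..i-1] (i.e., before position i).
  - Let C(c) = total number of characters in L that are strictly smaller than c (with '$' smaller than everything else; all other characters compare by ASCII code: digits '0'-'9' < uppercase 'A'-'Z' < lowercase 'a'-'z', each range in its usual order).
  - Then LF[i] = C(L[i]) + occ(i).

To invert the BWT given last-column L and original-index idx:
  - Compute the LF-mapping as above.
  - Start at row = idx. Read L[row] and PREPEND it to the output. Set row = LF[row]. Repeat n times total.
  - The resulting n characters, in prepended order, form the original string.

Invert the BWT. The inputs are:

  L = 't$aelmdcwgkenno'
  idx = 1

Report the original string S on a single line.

LF mapping: 13 0 1 4 8 9 3 2 14 6 7 5 10 11 12
Walk LF starting at row 1, prepending L[row]:
  step 1: row=1, L[1]='$', prepend. Next row=LF[1]=0
  step 2: row=0, L[0]='t', prepend. Next row=LF[0]=13
  step 3: row=13, L[13]='n', prepend. Next row=LF[13]=11
  step 4: row=11, L[11]='e', prepend. Next row=LF[11]=5
  step 5: row=5, L[5]='m', prepend. Next row=LF[5]=9
  step 6: row=9, L[9]='g', prepend. Next row=LF[9]=6
  step 7: row=6, L[6]='d', prepend. Next row=LF[6]=3
  step 8: row=3, L[3]='e', prepend. Next row=LF[3]=4
  step 9: row=4, L[4]='l', prepend. Next row=LF[4]=8
  step 10: row=8, L[8]='w', prepend. Next row=LF[8]=14
  step 11: row=14, L[14]='o', prepend. Next row=LF[14]=12
  step 12: row=12, L[12]='n', prepend. Next row=LF[12]=10
  step 13: row=10, L[10]='k', prepend. Next row=LF[10]=7
  step 14: row=7, L[7]='c', prepend. Next row=LF[7]=2
  step 15: row=2, L[2]='a', prepend. Next row=LF[2]=1
Reversed output: acknowledgment$

Answer: acknowledgment$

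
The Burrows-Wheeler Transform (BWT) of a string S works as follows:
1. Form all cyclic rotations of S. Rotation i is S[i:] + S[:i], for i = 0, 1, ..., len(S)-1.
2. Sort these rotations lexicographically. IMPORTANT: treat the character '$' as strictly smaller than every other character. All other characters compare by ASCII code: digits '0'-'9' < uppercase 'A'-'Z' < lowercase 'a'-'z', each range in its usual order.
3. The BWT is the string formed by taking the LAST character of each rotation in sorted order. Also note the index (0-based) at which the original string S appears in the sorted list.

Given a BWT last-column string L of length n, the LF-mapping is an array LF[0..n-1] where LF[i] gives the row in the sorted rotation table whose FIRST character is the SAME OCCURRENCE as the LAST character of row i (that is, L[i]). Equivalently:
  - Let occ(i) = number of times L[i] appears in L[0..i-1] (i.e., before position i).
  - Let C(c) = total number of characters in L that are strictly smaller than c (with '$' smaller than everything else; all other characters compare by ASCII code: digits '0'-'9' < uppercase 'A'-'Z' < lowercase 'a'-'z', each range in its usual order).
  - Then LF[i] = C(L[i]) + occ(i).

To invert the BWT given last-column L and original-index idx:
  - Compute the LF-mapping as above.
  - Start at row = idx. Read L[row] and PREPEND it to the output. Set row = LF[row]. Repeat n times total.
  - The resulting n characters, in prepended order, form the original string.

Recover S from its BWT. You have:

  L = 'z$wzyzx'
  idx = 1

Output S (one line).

Answer: wxzzyz$

Derivation:
LF mapping: 4 0 1 5 3 6 2
Walk LF starting at row 1, prepending L[row]:
  step 1: row=1, L[1]='$', prepend. Next row=LF[1]=0
  step 2: row=0, L[0]='z', prepend. Next row=LF[0]=4
  step 3: row=4, L[4]='y', prepend. Next row=LF[4]=3
  step 4: row=3, L[3]='z', prepend. Next row=LF[3]=5
  step 5: row=5, L[5]='z', prepend. Next row=LF[5]=6
  step 6: row=6, L[6]='x', prepend. Next row=LF[6]=2
  step 7: row=2, L[2]='w', prepend. Next row=LF[2]=1
Reversed output: wxzzyz$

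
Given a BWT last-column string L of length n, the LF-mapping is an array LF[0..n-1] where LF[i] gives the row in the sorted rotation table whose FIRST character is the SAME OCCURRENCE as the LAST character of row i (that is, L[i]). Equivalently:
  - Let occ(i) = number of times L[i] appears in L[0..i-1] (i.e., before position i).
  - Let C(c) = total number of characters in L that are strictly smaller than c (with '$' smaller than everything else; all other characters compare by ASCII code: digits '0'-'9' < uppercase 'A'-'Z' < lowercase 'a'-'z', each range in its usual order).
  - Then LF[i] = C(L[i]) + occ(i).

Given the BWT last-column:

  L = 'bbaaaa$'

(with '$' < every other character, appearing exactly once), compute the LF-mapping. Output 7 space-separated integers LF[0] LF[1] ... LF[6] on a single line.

Char counts: '$':1, 'a':4, 'b':2
C (first-col start): C('$')=0, C('a')=1, C('b')=5
L[0]='b': occ=0, LF[0]=C('b')+0=5+0=5
L[1]='b': occ=1, LF[1]=C('b')+1=5+1=6
L[2]='a': occ=0, LF[2]=C('a')+0=1+0=1
L[3]='a': occ=1, LF[3]=C('a')+1=1+1=2
L[4]='a': occ=2, LF[4]=C('a')+2=1+2=3
L[5]='a': occ=3, LF[5]=C('a')+3=1+3=4
L[6]='$': occ=0, LF[6]=C('$')+0=0+0=0

Answer: 5 6 1 2 3 4 0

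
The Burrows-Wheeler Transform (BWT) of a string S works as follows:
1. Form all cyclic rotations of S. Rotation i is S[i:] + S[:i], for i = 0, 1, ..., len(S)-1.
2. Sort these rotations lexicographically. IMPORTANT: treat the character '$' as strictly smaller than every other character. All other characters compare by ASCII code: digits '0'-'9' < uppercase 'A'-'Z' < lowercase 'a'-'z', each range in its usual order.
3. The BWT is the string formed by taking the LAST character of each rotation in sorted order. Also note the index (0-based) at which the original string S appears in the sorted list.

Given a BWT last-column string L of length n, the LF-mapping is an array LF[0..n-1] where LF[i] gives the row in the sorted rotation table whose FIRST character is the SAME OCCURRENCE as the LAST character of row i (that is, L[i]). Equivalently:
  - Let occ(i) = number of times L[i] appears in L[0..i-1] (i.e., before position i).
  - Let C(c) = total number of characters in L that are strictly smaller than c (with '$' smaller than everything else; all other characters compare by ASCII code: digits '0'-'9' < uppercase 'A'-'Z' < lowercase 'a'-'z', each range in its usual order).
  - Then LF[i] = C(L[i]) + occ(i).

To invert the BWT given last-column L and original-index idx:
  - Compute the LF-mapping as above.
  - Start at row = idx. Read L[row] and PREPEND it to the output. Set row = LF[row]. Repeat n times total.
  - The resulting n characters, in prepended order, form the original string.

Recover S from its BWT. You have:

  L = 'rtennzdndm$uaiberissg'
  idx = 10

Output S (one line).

LF mapping: 14 18 5 11 12 20 3 13 4 10 0 19 1 8 2 6 15 9 16 17 7
Walk LF starting at row 10, prepending L[row]:
  step 1: row=10, L[10]='$', prepend. Next row=LF[10]=0
  step 2: row=0, L[0]='r', prepend. Next row=LF[0]=14
  step 3: row=14, L[14]='b', prepend. Next row=LF[14]=2
  step 4: row=2, L[2]='e', prepend. Next row=LF[2]=5
  step 5: row=5, L[5]='z', prepend. Next row=LF[5]=20
  step 6: row=20, L[20]='g', prepend. Next row=LF[20]=7
  step 7: row=7, L[7]='n', prepend. Next row=LF[7]=13
  step 8: row=13, L[13]='i', prepend. Next row=LF[13]=8
  step 9: row=8, L[8]='d', prepend. Next row=LF[8]=4
  step 10: row=4, L[4]='n', prepend. Next row=LF[4]=12
  step 11: row=12, L[12]='a', prepend. Next row=LF[12]=1
  step 12: row=1, L[1]='t', prepend. Next row=LF[1]=18
  step 13: row=18, L[18]='s', prepend. Next row=LF[18]=16
  step 14: row=16, L[16]='r', prepend. Next row=LF[16]=15
  step 15: row=15, L[15]='e', prepend. Next row=LF[15]=6
  step 16: row=6, L[6]='d', prepend. Next row=LF[6]=3
  step 17: row=3, L[3]='n', prepend. Next row=LF[3]=11
  step 18: row=11, L[11]='u', prepend. Next row=LF[11]=19
  step 19: row=19, L[19]='s', prepend. Next row=LF[19]=17
  step 20: row=17, L[17]='i', prepend. Next row=LF[17]=9
  step 21: row=9, L[9]='m', prepend. Next row=LF[9]=10
Reversed output: misunderstandingzebr$

Answer: misunderstandingzebr$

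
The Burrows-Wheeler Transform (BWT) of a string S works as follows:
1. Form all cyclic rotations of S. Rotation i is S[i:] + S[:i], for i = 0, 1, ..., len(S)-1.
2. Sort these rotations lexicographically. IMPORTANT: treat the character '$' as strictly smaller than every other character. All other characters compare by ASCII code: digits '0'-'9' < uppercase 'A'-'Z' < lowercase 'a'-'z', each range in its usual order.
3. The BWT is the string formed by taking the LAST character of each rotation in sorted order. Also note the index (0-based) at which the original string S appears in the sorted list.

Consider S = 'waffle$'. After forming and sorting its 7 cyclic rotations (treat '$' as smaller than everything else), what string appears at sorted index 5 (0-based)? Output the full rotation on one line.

Answer: le$waff

Derivation:
All 7 rotations (rotation i = S[i:]+S[:i]):
  rot[0] = waffle$
  rot[1] = affle$w
  rot[2] = ffle$wa
  rot[3] = fle$waf
  rot[4] = le$waff
  rot[5] = e$waffl
  rot[6] = $waffle
Sorted (with $ < everything):
  sorted[0] = $waffle
  sorted[1] = affle$w
  sorted[2] = e$waffl
  sorted[3] = ffle$wa
  sorted[4] = fle$waf
  sorted[5] = le$waff
  sorted[6] = waffle$
sorted[5] = le$waff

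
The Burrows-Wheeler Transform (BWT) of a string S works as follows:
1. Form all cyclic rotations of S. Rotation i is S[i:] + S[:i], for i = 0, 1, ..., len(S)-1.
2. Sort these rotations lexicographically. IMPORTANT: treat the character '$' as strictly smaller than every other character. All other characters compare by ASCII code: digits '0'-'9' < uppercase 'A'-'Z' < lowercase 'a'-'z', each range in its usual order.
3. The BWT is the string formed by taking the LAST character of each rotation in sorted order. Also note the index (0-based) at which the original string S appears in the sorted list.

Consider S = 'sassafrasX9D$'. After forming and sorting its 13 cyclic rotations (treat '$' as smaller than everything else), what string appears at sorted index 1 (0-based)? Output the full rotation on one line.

Answer: 9D$sassafrasX

Derivation:
All 13 rotations (rotation i = S[i:]+S[:i]):
  rot[0] = sassafrasX9D$
  rot[1] = assafrasX9D$s
  rot[2] = ssafrasX9D$sa
  rot[3] = safrasX9D$sas
  rot[4] = afrasX9D$sass
  rot[5] = frasX9D$sassa
  rot[6] = rasX9D$sassaf
  rot[7] = asX9D$sassafr
  rot[8] = sX9D$sassafra
  rot[9] = X9D$sassafras
  rot[10] = 9D$sassafrasX
  rot[11] = D$sassafrasX9
  rot[12] = $sassafrasX9D
Sorted (with $ < everything):
  sorted[0] = $sassafrasX9D
  sorted[1] = 9D$sassafrasX
  sorted[2] = D$sassafrasX9
  sorted[3] = X9D$sassafras
  sorted[4] = afrasX9D$sass
  sorted[5] = asX9D$sassafr
  sorted[6] = assafrasX9D$s
  sorted[7] = frasX9D$sassa
  sorted[8] = rasX9D$sassaf
  sorted[9] = sX9D$sassafra
  sorted[10] = safrasX9D$sas
  sorted[11] = sassafrasX9D$
  sorted[12] = ssafrasX9D$sa
sorted[1] = 9D$sassafrasX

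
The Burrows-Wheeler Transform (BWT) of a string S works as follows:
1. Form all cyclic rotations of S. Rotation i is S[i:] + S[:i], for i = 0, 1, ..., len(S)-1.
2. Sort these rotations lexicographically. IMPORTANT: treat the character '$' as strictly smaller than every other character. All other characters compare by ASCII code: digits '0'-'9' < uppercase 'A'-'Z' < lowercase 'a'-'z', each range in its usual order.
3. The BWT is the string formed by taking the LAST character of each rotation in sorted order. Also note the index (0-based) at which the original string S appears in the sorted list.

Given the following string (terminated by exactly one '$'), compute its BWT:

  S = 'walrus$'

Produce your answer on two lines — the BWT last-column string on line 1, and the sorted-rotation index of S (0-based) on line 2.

Answer: swalur$
6

Derivation:
All 7 rotations (rotation i = S[i:]+S[:i]):
  rot[0] = walrus$
  rot[1] = alrus$w
  rot[2] = lrus$wa
  rot[3] = rus$wal
  rot[4] = us$walr
  rot[5] = s$walru
  rot[6] = $walrus
Sorted (with $ < everything):
  sorted[0] = $walrus  (last char: 's')
  sorted[1] = alrus$w  (last char: 'w')
  sorted[2] = lrus$wa  (last char: 'a')
  sorted[3] = rus$wal  (last char: 'l')
  sorted[4] = s$walru  (last char: 'u')
  sorted[5] = us$walr  (last char: 'r')
  sorted[6] = walrus$  (last char: '$')
Last column: swalur$
Original string S is at sorted index 6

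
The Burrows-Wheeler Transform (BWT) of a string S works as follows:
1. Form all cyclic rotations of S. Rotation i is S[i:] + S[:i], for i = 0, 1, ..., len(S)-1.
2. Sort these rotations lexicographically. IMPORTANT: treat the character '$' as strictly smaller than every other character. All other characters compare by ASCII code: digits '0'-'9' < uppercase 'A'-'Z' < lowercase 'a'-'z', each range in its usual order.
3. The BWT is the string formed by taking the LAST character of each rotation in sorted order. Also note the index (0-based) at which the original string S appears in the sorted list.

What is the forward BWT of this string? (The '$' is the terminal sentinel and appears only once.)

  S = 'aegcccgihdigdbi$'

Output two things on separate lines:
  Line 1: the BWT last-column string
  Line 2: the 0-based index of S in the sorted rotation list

All 16 rotations (rotation i = S[i:]+S[:i]):
  rot[0] = aegcccgihdigdbi$
  rot[1] = egcccgihdigdbi$a
  rot[2] = gcccgihdigdbi$ae
  rot[3] = cccgihdigdbi$aeg
  rot[4] = ccgihdigdbi$aegc
  rot[5] = cgihdigdbi$aegcc
  rot[6] = gihdigdbi$aegccc
  rot[7] = ihdigdbi$aegcccg
  rot[8] = hdigdbi$aegcccgi
  rot[9] = digdbi$aegcccgih
  rot[10] = igdbi$aegcccgihd
  rot[11] = gdbi$aegcccgihdi
  rot[12] = dbi$aegcccgihdig
  rot[13] = bi$aegcccgihdigd
  rot[14] = i$aegcccgihdigdb
  rot[15] = $aegcccgihdigdbi
Sorted (with $ < everything):
  sorted[0] = $aegcccgihdigdbi  (last char: 'i')
  sorted[1] = aegcccgihdigdbi$  (last char: '$')
  sorted[2] = bi$aegcccgihdigd  (last char: 'd')
  sorted[3] = cccgihdigdbi$aeg  (last char: 'g')
  sorted[4] = ccgihdigdbi$aegc  (last char: 'c')
  sorted[5] = cgihdigdbi$aegcc  (last char: 'c')
  sorted[6] = dbi$aegcccgihdig  (last char: 'g')
  sorted[7] = digdbi$aegcccgih  (last char: 'h')
  sorted[8] = egcccgihdigdbi$a  (last char: 'a')
  sorted[9] = gcccgihdigdbi$ae  (last char: 'e')
  sorted[10] = gdbi$aegcccgihdi  (last char: 'i')
  sorted[11] = gihdigdbi$aegccc  (last char: 'c')
  sorted[12] = hdigdbi$aegcccgi  (last char: 'i')
  sorted[13] = i$aegcccgihdigdb  (last char: 'b')
  sorted[14] = igdbi$aegcccgihd  (last char: 'd')
  sorted[15] = ihdigdbi$aegcccg  (last char: 'g')
Last column: i$dgccghaeicibdg
Original string S is at sorted index 1

Answer: i$dgccghaeicibdg
1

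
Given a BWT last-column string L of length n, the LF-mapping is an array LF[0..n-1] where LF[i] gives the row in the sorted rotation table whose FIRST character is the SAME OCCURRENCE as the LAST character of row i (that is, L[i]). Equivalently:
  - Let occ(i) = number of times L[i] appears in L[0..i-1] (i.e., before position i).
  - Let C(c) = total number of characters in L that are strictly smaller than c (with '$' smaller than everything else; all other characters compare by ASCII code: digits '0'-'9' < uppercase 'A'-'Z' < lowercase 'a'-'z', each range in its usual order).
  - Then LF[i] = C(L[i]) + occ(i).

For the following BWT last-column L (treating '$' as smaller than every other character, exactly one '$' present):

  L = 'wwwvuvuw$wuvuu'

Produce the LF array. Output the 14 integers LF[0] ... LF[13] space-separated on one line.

Answer: 9 10 11 6 1 7 2 12 0 13 3 8 4 5

Derivation:
Char counts: '$':1, 'u':5, 'v':3, 'w':5
C (first-col start): C('$')=0, C('u')=1, C('v')=6, C('w')=9
L[0]='w': occ=0, LF[0]=C('w')+0=9+0=9
L[1]='w': occ=1, LF[1]=C('w')+1=9+1=10
L[2]='w': occ=2, LF[2]=C('w')+2=9+2=11
L[3]='v': occ=0, LF[3]=C('v')+0=6+0=6
L[4]='u': occ=0, LF[4]=C('u')+0=1+0=1
L[5]='v': occ=1, LF[5]=C('v')+1=6+1=7
L[6]='u': occ=1, LF[6]=C('u')+1=1+1=2
L[7]='w': occ=3, LF[7]=C('w')+3=9+3=12
L[8]='$': occ=0, LF[8]=C('$')+0=0+0=0
L[9]='w': occ=4, LF[9]=C('w')+4=9+4=13
L[10]='u': occ=2, LF[10]=C('u')+2=1+2=3
L[11]='v': occ=2, LF[11]=C('v')+2=6+2=8
L[12]='u': occ=3, LF[12]=C('u')+3=1+3=4
L[13]='u': occ=4, LF[13]=C('u')+4=1+4=5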